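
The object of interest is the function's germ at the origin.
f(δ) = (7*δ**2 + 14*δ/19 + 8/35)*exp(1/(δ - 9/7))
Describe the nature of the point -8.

There is no denominator, hence no pole anywhere.
The essential point of exp(1/(δ - (9/7))) is 9/7, not -8.
So the germ continues analytically to -8.

The point is a regular point.


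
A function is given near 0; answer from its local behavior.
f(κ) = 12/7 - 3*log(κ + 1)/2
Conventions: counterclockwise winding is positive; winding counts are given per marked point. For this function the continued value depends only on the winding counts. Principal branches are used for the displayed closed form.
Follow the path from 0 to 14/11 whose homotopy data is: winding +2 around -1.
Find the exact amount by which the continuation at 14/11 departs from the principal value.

Continued minus principal equals -(6)*pi*i.

The rational part is single-valued and drops out of the difference; each branch term changes only by its own monodromy.
(-3/2)*log(1 - κ/(-1)): each positive loop around -1 adds 2*pi*i to the log, so winding +2 contributes (-3/2)*(2)*2*pi*i = -(6)*pi*i.
Summing the contributions at κ = 14/11 gives -(6)*pi*i.


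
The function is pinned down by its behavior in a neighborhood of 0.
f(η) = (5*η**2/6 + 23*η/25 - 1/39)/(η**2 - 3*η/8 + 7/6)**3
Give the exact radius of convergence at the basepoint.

The radius of convergence is (1/6)*sqrt(42).

Denominator factor (η**2 - 3*η/8 + 7/6)^3: discriminant -869/192, complex-conjugate roots (3/16) + ((1/48)*sqrt(2607))*i and (3/16) - ((1/48)*sqrt(2607))*i; poles of order 3, moduli (1/6)*sqrt(42) and (1/6)*sqrt(42).
The radius of convergence is the smallest modulus among the singular points: (1/6)*sqrt(42).


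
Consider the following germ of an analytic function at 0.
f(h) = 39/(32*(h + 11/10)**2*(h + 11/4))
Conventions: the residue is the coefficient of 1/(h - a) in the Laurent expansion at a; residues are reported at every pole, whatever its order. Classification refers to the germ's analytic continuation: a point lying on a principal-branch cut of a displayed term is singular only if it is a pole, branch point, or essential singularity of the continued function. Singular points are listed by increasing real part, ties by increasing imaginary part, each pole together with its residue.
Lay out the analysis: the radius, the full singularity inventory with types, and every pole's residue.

Denominator factor (h + 11/10)^2: pole of order 2 at -11/10, modulus 11/10.
Denominator factor (h + 11/4): pole of order 1 at -11/4, modulus 11/4.
The radius of convergence is the smallest modulus among the singular points: 11/10.
At the order-1 pole -11/4 set g(h) = (h - (-11/4))*f(h) = 39/(32*(h + 11/10)**2).
Simple pole: residue = g(a) at a = -11/4, which is 325/726.
At the order-2 pole -11/10 set g(h) = (h - (-11/10))^2*f(h) = 39/(32*(h + 11/4)).
Order-2 pole: residue = g'(a); g'(-11/10) = -325/726, so the residue is -325/726.
List the singular points by increasing real part (a conjugate pair: the negative imaginary part first).

Radius of convergence at 0: 11/10.
At -11/4: a pole of order 1; residue 325/726.
At -11/10: a pole of order 2; residue -325/726.


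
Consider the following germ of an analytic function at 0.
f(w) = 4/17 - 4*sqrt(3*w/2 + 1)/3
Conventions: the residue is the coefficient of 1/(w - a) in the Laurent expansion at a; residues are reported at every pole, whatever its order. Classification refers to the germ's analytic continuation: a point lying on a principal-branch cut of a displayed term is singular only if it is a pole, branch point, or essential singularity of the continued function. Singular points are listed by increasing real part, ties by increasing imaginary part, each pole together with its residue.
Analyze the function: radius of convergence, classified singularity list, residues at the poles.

Branch term (-4/3)*sqrt(1 - w/(-2/3)): its argument vanishes at w = -2/3, a square-root branch point, modulus 2/3.
The radius of convergence is the smallest modulus among the singular points: 2/3.

Radius of convergence at 0: 2/3.
At -2/3: an algebraic (square-root) branch point.


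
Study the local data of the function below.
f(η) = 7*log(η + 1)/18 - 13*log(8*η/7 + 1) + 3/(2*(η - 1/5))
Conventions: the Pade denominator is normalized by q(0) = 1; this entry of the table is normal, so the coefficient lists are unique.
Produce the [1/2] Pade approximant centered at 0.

The Pade approximant has numerator coefficients [-15/2, -15359251226/387691317]; denominator coefficients [1, -496573736/301537691, -158092961077/12664583022].

Taylor coefficients needed (expand at 0): a_0 = -15/2, a_1 = -3274/63, a_2 = -316117/1764, a_3 = -8740891/9261.
Write the denominator as Q(η) = 1 + q1*η + q2*η^2. Requiring Q*f - P = O(η^4) with deg P <= 1 kills the coefficients of η^2..η^3 in Q*f:
  η^2: a_2 + q1*a_1 + q2*a_0 = 0, i.e. -316117/1764 + (-3274/63)*q1 + (-15/2)*q2 = 0.
  η^3: a_3 + q1*a_2 + q2*a_1 = 0, i.e. -8740891/9261 + (-316117/1764)*q1 + (-3274/63)*q2 = 0.
Solving this linear system: q1 = -496573736/301537691, q2 = -158092961077/12664583022.
The numerator is Q*f truncated at degree 1: P0 = a_0 = -15/2; P1 = a_1 + q1*a_0 = -15359251226/387691317.


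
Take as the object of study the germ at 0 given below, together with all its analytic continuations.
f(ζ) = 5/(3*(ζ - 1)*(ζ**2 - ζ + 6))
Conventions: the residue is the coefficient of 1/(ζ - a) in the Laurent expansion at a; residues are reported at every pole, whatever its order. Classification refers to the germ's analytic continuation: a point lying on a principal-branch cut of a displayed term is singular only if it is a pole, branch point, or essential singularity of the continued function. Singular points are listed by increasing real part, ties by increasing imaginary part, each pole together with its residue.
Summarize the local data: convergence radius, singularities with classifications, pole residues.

Radius of convergence at 0: 1.
At (1/2) - ((1/2)*sqrt(23))*i: a pole of order 1; residue (-5/36) - ((5/828)*sqrt(23))*i.
At (1/2) + ((1/2)*sqrt(23))*i: a pole of order 1; residue (-5/36) + ((5/828)*sqrt(23))*i.
At 1: a pole of order 1; residue 5/18.

Denominator factor (ζ - 1): pole of order 1 at 1, modulus 1.
Denominator factor (ζ**2 - ζ + 6): discriminant -23, complex-conjugate roots (1/2) + ((1/2)*sqrt(23))*i and (1/2) - ((1/2)*sqrt(23))*i; poles of order 1, moduli sqrt(6) and sqrt(6).
The radius of convergence is the smallest modulus among the singular points: 1.
The factor ζ**2 - ζ + 6 splits as (ζ - a)(ζ - a') with a = (1/2) - ((1/2)*sqrt(23))*i, a' = (1/2) + ((1/2)*sqrt(23))*i. At the order-1 pole a set g(ζ) = (ζ - a)*f(ζ) = [5/(3*(ζ - 1))] / (ζ - a').
Simple pole: residue = g(a) at a = (1/2) - ((1/2)*sqrt(23))*i, which is (-5/36) - ((5/828)*sqrt(23))*i.
The factor ζ**2 - ζ + 6 splits as (ζ - a)(ζ - a') with a = (1/2) + ((1/2)*sqrt(23))*i, a' = (1/2) - ((1/2)*sqrt(23))*i. At the order-1 pole a set g(ζ) = (ζ - a)*f(ζ) = [5/(3*(ζ - 1))] / (ζ - a').
Simple pole: residue = g(a) at a = (1/2) + ((1/2)*sqrt(23))*i, which is (-5/36) + ((5/828)*sqrt(23))*i.
At the order-1 pole 1 set g(ζ) = (ζ - (1))*f(ζ) = 5/(3*(ζ**2 - ζ + 6)).
Simple pole: residue = g(a) at a = 1, which is 5/18.
List the singular points by increasing real part (a conjugate pair: the negative imaginary part first).


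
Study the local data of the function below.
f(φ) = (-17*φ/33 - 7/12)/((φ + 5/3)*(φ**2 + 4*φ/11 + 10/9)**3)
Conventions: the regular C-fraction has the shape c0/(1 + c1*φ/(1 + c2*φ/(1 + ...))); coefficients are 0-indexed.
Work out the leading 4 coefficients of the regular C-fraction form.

Taylor coefficients (expand at 0): a_0 = -5103/20000, a_1 = 196101/1100000, a_2 = 1406241/2200000, a_3 = -974748087/1331000000.
c0 = a_0 = -5103/20000. Peel one level at a time: if S = 1 + c*φ/S' with S'(0) = 1, then c is the φ-coefficient of S and S' = c*φ/(S - 1).
S_1 = c0/f = 1 + (269/385)*φ + (887387/296450)*φ^2 + ...; c1 = 269/385.
S_2 = c1*φ/(S_1 - 1) = 1 + (-887387/207130)*φ + (2970591219/175113620)*φ^2 + ...; c2 = -887387/207130.
S_3 = c2*φ/(S_2 - 1) = 1 + (20794138533/5251556266)*φ + ...; c3 = 20794138533/5251556266.

The regular C-fraction coefficients are [-5103/20000, 269/385, -887387/207130, 20794138533/5251556266].


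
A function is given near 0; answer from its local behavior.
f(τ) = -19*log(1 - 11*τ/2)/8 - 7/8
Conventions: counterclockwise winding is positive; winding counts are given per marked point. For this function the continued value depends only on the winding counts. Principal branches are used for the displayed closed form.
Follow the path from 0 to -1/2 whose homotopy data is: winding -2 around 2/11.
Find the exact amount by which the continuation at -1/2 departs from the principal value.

Continued minus principal equals (19/2)*pi*i.

The rational part is single-valued and drops out of the difference; each branch term changes only by its own monodromy.
(-19/8)*log(1 - τ/(2/11)): each positive loop around 2/11 adds 2*pi*i to the log, so winding -2 contributes (-19/8)*(-2)*2*pi*i = (19/2)*pi*i.
Summing the contributions at τ = -1/2 gives (19/2)*pi*i.


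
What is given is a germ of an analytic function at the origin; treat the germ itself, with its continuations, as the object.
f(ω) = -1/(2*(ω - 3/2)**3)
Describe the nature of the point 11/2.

The point is a regular point.

Denominator factors: ω - 3/2 = 4 at ω = 11/2 — none vanishes.
So the germ continues analytically to 11/2.


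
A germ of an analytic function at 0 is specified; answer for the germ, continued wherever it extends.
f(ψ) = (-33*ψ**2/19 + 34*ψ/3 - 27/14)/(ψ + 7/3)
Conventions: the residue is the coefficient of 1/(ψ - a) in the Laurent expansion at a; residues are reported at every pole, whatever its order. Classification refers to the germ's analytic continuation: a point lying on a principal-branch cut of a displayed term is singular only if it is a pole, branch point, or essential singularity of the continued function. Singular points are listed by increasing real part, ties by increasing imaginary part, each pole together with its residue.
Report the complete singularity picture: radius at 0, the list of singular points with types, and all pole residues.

Radius of convergence at 0: 7/3.
At -7/3: a pole of order 1; residue -90563/2394.

Denominator factor (ψ + 7/3): pole of order 1 at -7/3, modulus 7/3.
The radius of convergence is the smallest modulus among the singular points: 7/3.
At the order-1 pole -7/3 set g(ψ) = (ψ - (-7/3))*f(ψ) = -33*ψ**2/19 + 34*ψ/3 - 27/14.
Simple pole: residue = g(a) at a = -7/3, which is -90563/2394.


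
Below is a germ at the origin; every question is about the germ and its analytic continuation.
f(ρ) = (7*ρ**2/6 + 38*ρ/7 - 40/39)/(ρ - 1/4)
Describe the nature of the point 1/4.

The denominator factor ρ - 1/4 vanishes at 1/4 and appears to the power 1; the numerator there equals 3533/8736, nonzero, and no other factor vanishes.
Hence a pole whose order is the multiplicity, 1.

The point is a pole of order 1.


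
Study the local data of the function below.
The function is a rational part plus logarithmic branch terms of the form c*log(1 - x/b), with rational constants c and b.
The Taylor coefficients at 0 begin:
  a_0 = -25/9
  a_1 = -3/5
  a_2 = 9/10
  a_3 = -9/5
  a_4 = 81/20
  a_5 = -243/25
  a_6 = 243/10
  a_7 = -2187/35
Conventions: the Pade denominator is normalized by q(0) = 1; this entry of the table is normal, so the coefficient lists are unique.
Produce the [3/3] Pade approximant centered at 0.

Taylor coefficients needed (read off): a_0 = -25/9, a_1 = -3/5, a_2 = 9/10, a_3 = -9/5, a_4 = 81/20, a_5 = -243/25, a_6 = 243/10.
Write the denominator as Q(x) = 1 + q1*x + q2*x^2 + q3*x^3. Requiring Q*f - P = O(x^7) with deg P <= 3 kills the coefficients of x^4..x^6 in Q*f:
  x^4: a_4 + q1*a_3 + q2*a_2 + q3*a_1 = 0, i.e. 81/20 + (-9/5)*q1 + (9/10)*q2 + (-3/5)*q3 = 0.
  x^5: a_5 + q1*a_4 + q2*a_3 + q3*a_2 = 0, i.e. -243/25 + (81/20)*q1 + (-9/5)*q2 + (9/10)*q3 = 0.
  x^6: a_6 + q1*a_5 + q2*a_4 + q3*a_3 = 0, i.e. 243/10 + (-243/25)*q1 + (81/20)*q2 + (-9/5)*q3 = 0.
Solving this linear system: q1 = 9/2, q2 = 27/5, q3 = 27/20.
The numerator is Q*f truncated at degree 3: P0 = a_0 = -25/9; P1 = a_1 + q1*a_0 = -131/10; P2 = a_2 + q1*a_1 + q2*a_0 = -84/5; P3 = a_3 + q1*a_2 + q2*a_1 + q3*a_0 = -237/50.

The Pade approximant has numerator coefficients [-25/9, -131/10, -84/5, -237/50]; denominator coefficients [1, 9/2, 27/5, 27/20].


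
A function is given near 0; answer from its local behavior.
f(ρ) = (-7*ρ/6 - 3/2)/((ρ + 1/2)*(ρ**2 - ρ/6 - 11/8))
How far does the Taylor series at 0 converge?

The radius of convergence is 1/2.

Denominator factor (ρ + 1/2): pole of order 1 at -1/2, modulus 1/2.
Denominator factor (ρ**2 - ρ/6 - 11/8): discriminant 199/36, real irrational roots 1/12 + (1/12)*sqrt(199) and 1/12 - (1/12)*sqrt(199); poles of order 1, moduli 1/12 + (1/12)*sqrt(199) and -1/12 + (1/12)*sqrt(199).
The radius of convergence is the smallest modulus among the singular points: 1/2.


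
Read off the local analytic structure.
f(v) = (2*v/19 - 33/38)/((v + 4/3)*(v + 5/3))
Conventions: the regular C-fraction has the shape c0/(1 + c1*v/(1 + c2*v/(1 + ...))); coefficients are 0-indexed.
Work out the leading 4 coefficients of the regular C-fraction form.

Taylor coefficients (expand at 0): a_0 = -297/760, a_1 = 8739/15200, a_2 = -182493/304000, a_3 = 3354291/6080000.
c0 = a_0 = -297/760. Peel one level at a time: if S = 1 + c*v/S' with S'(0) = 1, then c is the v-coefficient of S and S' = c*v/(S - 1).
S_1 = c0/f = 1 + (971/660)*v + (2737/4356)*v^2 + ...; c1 = 971/660.
S_2 = c1*v/(S_1 - 1) = 1 + (-13685/32043)*v + (123165/942841)*v^2 + ...; c2 = -13685/32043.
S_3 = c2*v/(S_2 - 1) = 1 + (297/971)*v + ...; c3 = 297/971.

The regular C-fraction coefficients are [-297/760, 971/660, -13685/32043, 297/971].


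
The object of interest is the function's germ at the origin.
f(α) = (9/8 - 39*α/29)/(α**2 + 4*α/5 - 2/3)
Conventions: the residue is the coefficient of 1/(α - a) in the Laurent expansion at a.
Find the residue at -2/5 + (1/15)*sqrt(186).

The factor α**2 + 4*α/5 - 2/3 splits as (α - a)(α - a') with a = -2/5 + (1/15)*sqrt(186), a' = -2/5 - (1/15)*sqrt(186). At the order-1 pole a set g(α) = (α - a)*f(α) = [9/8 - 39*α/29] / (α - a').
Simple pole: residue = g(a) at a = -2/5 + (1/15)*sqrt(186), which is -39/58 + (1929/28768)*sqrt(186).

The residue is -39/58 + (1929/28768)*sqrt(186).


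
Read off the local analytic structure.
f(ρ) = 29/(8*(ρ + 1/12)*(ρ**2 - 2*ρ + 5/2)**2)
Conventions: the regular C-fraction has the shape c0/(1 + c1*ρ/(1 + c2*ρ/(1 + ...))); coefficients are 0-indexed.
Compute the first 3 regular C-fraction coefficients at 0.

The regular C-fraction coefficients are [174/25, 52/5, 111/65].

Taylor coefficients (expand at 0): a_0 = 174/25, a_1 = -9048/125, a_2 = 547752/625.
c0 = a_0 = 174/25. Peel one level at a time: if S = 1 + c*ρ/S' with S'(0) = 1, then c is the ρ-coefficient of S and S' = c*ρ/(S - 1).
S_1 = c0/f = 1 + (52/5)*ρ + (-444/25)*ρ^2 + ...; c1 = 52/5.
S_2 = c1*ρ/(S_1 - 1) = 1 + (111/65)*ρ + ...; c2 = 111/65.


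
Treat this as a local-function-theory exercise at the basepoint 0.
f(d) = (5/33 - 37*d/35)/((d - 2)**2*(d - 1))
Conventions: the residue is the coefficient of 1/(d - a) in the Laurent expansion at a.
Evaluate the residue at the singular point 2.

At the order-2 pole 2 set g(d) = (d - (2))^2*f(d) = (5/33 - 37*d/35)/(d - 1).
Order-2 pole: residue = g'(a); g'(2) = 1046/1155, so the residue is 1046/1155.

The residue is 1046/1155.


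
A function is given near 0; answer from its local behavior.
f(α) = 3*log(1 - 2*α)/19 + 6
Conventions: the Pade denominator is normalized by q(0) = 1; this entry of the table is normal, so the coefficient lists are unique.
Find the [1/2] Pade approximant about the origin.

Taylor coefficients needed (expand at 0): a_0 = 6, a_1 = -6/19, a_2 = -6/19, a_3 = -8/19.
Write the denominator as Q(α) = 1 + q1*α + q2*α^2. Requiring Q*f - P = O(α^4) with deg P <= 1 kills the coefficients of α^2..α^3 in Q*f:
  α^2: a_2 + q1*a_1 + q2*a_0 = 0, i.e. -6/19 + (-6/19)*q1 + (6)*q2 = 0.
  α^3: a_3 + q1*a_2 + q2*a_1 = 0, i.e. -8/19 + (-6/19)*q1 + (-6/19)*q2 = 0.
Solving this linear system: q1 = -79/60, q2 = -1/60.
The numerator is Q*f truncated at degree 1: P0 = a_0 = 6; P1 = a_1 + q1*a_0 = -1561/190.

The Pade approximant has numerator coefficients [6, -1561/190]; denominator coefficients [1, -79/60, -1/60].


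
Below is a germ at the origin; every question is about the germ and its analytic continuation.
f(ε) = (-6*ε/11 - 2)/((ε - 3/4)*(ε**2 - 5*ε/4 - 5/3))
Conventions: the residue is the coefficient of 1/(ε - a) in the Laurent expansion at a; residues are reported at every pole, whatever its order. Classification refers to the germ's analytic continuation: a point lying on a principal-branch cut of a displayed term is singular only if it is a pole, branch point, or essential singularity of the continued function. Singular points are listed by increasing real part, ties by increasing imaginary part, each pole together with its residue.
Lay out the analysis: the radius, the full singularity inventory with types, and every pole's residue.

Radius of convergence at 0: 3/4.
At 5/8 - (1/24)*sqrt(1185): a pole of order 1; residue -318/539 + (1494/212905)*sqrt(1185).
At 3/4: a pole of order 1; residue 636/539.
At 5/8 + (1/24)*sqrt(1185): a pole of order 1; residue -318/539 - (1494/212905)*sqrt(1185).


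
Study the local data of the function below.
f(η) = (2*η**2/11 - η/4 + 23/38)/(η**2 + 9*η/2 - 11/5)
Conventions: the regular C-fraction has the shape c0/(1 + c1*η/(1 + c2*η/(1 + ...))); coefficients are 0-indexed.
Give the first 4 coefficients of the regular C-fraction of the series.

The regular C-fraction coefficients are [-115/418, -413/253, -16633/18998, 60872421/75563719].

Taylor coefficients (expand at 0): a_0 = -115/418, a_1 = -2065/4598, a_2 = -113935/101156, a_3 = -5581375/2225432.
c0 = a_0 = -115/418. Peel one level at a time: if S = 1 + c*η/S' with S'(0) = 1, then c is the η-coefficient of S and S' = c*η/(S - 1).
S_1 = c0/f = 1 + (-413/253)*η + (-16633/11638)*η^2 + ...; c1 = -413/253.
S_2 = c1*η/(S_1 - 1) = 1 + (-16633/18998)*η + (2646627/3752518)*η^2 + ...; c2 = -16633/18998.
S_3 = c2*η/(S_2 - 1) = 1 + (60872421/75563719)*η + ...; c3 = 60872421/75563719.


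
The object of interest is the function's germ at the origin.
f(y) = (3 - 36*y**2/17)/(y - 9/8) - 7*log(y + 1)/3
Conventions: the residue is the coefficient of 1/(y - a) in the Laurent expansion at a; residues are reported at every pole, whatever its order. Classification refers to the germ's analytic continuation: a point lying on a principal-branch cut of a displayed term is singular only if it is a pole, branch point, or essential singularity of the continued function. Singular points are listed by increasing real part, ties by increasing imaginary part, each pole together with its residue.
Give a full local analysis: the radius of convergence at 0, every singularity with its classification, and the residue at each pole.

Denominator factor (y - 9/8): pole of order 1 at 9/8, modulus 9/8.
Branch term (-7/3)*log(1 - y/(-1)): its argument vanishes at y = -1, a logarithmic branch point, modulus 1.
The radius of convergence is the smallest modulus among the singular points: 1.
The branch term is analytic at 9/8 and contributes nothing to the residue; only the rational part matters.
At the order-1 pole 9/8 set g(y) = (y - (9/8))*(rational part) = 3 - 36*y**2/17.
Simple pole: residue = g(a) at a = 9/8, which is 87/272.
List the singular points by increasing real part (a conjugate pair: the negative imaginary part first).

Radius of convergence at 0: 1.
At -1: a logarithmic branch point.
At 9/8: a pole of order 1; residue 87/272.


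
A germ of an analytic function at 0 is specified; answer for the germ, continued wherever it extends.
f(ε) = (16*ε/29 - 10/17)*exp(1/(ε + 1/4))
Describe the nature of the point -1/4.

The exponent 1/(ε - (-1/4)) has a pole at -1/4, so exp(1/(ε - (-1/4))) takes every nonzero value near it: an essential singularity (not a pole of any order).

The point is an essential singularity.


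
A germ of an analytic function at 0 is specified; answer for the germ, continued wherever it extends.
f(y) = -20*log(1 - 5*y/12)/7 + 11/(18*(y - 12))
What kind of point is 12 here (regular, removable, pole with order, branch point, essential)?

The point is a pole of order 1.

The denominator factor y - 12 vanishes at 12 and appears to the power 1; the numerator there equals 11/18, nonzero, and no other factor vanishes.
The branch terms are analytic at this point.
Hence a pole whose order is the multiplicity, 1.


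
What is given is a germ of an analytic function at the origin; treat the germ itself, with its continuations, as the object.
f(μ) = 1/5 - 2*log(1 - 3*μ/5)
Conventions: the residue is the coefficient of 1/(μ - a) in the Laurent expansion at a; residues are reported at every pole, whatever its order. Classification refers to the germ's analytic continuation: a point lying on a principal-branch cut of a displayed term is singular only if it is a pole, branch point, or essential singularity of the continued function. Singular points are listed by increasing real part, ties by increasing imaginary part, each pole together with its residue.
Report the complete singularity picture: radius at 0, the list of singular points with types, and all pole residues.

Radius of convergence at 0: 5/3.
At 5/3: a logarithmic branch point.

Branch term (-2)*log(1 - μ/(5/3)): its argument vanishes at μ = 5/3, a logarithmic branch point, modulus 5/3.
The radius of convergence is the smallest modulus among the singular points: 5/3.


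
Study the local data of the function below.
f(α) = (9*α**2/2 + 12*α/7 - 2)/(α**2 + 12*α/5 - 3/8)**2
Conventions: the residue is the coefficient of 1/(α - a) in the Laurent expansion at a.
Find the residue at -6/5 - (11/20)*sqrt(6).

The residue is -(80425/335412)*sqrt(6).

The factor α**2 + 12*α/5 - 3/8 splits as (α - a)(α - a') with a = -6/5 - (11/20)*sqrt(6), a' = -6/5 + (11/20)*sqrt(6). At the order-2 pole a set g(α) = (α - a)^2*f(α) = [9*α**2/2 + 12*α/7 - 2] / (α - a')^2.
Order-2 pole: residue = g'(a); g'(-6/5 - (11/20)*sqrt(6)) = -(80425/335412)*sqrt(6), so the residue is -(80425/335412)*sqrt(6).


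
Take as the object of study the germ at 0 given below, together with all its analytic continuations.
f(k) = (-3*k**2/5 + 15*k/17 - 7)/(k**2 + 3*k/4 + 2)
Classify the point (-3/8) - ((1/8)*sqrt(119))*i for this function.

The point is a pole of order 1.

The denominator factor k**2 + 3*k/4 + 2 vanishes at (-3/8) - ((1/8)*sqrt(119))*i and appears to the power 1; the numerator there equals (-3427/544) - ((453/2720)*sqrt(119))*i, nonzero, and no other factor vanishes.
Hence a pole whose order is the multiplicity, 1.


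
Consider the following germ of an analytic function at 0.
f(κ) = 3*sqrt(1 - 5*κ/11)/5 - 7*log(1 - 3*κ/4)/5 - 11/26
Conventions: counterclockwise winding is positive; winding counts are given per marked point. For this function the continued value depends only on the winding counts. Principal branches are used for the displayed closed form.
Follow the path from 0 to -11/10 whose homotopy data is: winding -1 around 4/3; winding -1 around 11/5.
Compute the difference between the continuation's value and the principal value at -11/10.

The rational part is single-valued and drops out of the difference; each branch term changes only by its own monodromy.
(3/5)*sqrt(1 - κ/(11/5)): winding -1 is odd, the square root flips sign, contributing -2*(3/5)*sqrt(1 - (-11/10)/(11/5)) = -2*(3/5)*sqrt(3/2) = -(3/5)*sqrt(6).
(-7/5)*log(1 - κ/(4/3)): each positive loop around 4/3 adds 2*pi*i to the log, so winding -1 contributes (-7/5)*(-1)*2*pi*i = (14/5)*pi*i.
Summing the contributions at κ = -11/10 gives (-(3/5)*sqrt(6)) + ((14/5)*pi)*i.

Continued minus principal equals (-(3/5)*sqrt(6)) + ((14/5)*pi)*i.


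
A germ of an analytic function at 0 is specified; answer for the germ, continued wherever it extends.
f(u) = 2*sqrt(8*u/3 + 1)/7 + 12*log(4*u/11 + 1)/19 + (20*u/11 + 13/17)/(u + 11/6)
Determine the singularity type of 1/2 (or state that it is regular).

Denominator factors: u + 11/6 = 7/3 at u = 1/2 — none vanishes.
Branch term sqrt(1 - u/(-3/8)): argument at 1/2 is 7/3, nonzero, so 1/2 is not its branch point (a point on a principal cut is still regular for the continued germ).
Branch term log(1 - u/(-11/4)): argument at 1/2 is 13/11, nonzero, so 1/2 is not its branch point (a point on a principal cut is still regular for the continued germ).
So the germ continues analytically to 1/2.

The point is a regular point.


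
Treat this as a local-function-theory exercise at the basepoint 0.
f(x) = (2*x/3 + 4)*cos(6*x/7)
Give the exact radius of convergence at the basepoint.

The radius of convergence is infinite.

The factor cos(6*x/7) is entire and contributes no finite singular point.
The polynomial part has no poles.
No finite singular points: the Taylor series at 0 converges everywhere.


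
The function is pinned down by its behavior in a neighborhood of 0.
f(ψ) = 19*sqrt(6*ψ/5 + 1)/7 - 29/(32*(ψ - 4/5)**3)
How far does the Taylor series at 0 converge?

The radius of convergence is 4/5.

Denominator factor (ψ - 4/5)^3: pole of order 3 at 4/5, modulus 4/5.
Branch term (19/7)*sqrt(1 - ψ/(-5/6)): its argument vanishes at ψ = -5/6, a square-root branch point, modulus 5/6.
The radius of convergence is the smallest modulus among the singular points: 4/5.


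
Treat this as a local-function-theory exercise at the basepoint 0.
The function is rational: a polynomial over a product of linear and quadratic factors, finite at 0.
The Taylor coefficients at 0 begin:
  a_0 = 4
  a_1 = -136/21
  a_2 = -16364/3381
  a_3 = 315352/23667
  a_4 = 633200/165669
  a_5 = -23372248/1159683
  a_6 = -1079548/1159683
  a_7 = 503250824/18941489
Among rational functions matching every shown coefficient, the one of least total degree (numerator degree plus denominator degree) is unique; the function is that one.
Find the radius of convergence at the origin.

No rational of total degree below 6 reproduces all 8 coefficients; solving the [2/4] Pade equations on them gives f(d) = (32*d**2/23 - 16*d/3 + 4)/(d**2 + d/7 + 1)**2, whose expansion matches every shown term.
Denominator factor (d**2 + d/7 + 1)^2: discriminant -195/49, complex-conjugate roots (-1/14) + ((1/14)*sqrt(195))*i and (-1/14) - ((1/14)*sqrt(195))*i; poles of order 2, moduli 1 and 1.
The radius of convergence is the smallest modulus among the singular points: 1.

The radius of convergence is 1.


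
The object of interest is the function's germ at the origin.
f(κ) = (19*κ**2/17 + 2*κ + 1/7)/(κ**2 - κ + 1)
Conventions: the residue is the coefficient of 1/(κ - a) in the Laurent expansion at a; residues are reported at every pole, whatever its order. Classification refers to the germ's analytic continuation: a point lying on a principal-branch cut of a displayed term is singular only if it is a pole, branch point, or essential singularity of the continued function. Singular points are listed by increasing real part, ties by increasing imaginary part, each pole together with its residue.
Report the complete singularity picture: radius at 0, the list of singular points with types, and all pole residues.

Radius of convergence at 0: 1.
At (1/2) - ((1/2)*sqrt(3))*i: a pole of order 1; residue (53/34) + ((139/714)*sqrt(3))*i.
At (1/2) + ((1/2)*sqrt(3))*i: a pole of order 1; residue (53/34) - ((139/714)*sqrt(3))*i.

Denominator factor (κ**2 - κ + 1): discriminant -3, complex-conjugate roots (1/2) + ((1/2)*sqrt(3))*i and (1/2) - ((1/2)*sqrt(3))*i; poles of order 1, moduli 1 and 1.
The radius of convergence is the smallest modulus among the singular points: 1.
The factor κ**2 - κ + 1 splits as (κ - a)(κ - a') with a = (1/2) - ((1/2)*sqrt(3))*i, a' = (1/2) + ((1/2)*sqrt(3))*i. At the order-1 pole a set g(κ) = (κ - a)*f(κ) = [19*κ**2/17 + 2*κ + 1/7] / (κ - a').
Simple pole: residue = g(a) at a = (1/2) - ((1/2)*sqrt(3))*i, which is (53/34) + ((139/714)*sqrt(3))*i.
The factor κ**2 - κ + 1 splits as (κ - a)(κ - a') with a = (1/2) + ((1/2)*sqrt(3))*i, a' = (1/2) - ((1/2)*sqrt(3))*i. At the order-1 pole a set g(κ) = (κ - a)*f(κ) = [19*κ**2/17 + 2*κ + 1/7] / (κ - a').
Simple pole: residue = g(a) at a = (1/2) + ((1/2)*sqrt(3))*i, which is (53/34) - ((139/714)*sqrt(3))*i.
List the singular points by increasing real part (a conjugate pair: the negative imaginary part first).


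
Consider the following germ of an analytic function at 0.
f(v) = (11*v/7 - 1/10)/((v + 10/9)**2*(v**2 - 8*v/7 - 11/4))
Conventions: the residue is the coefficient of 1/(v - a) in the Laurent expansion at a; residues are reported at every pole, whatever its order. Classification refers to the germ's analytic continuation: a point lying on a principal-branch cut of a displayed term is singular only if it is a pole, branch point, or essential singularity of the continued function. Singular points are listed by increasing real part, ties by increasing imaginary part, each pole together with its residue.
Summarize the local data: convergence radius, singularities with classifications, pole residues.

Radius of convergence at 0: 10/9.
At 4/7 - (3/14)*sqrt(67): a pole of order 1; residue 84847014/1551245 + (693413406/103933415)*sqrt(67).
At -10/9: a pole of order 2; residue -169694028/1551245.
At 4/7 + (3/14)*sqrt(67): a pole of order 1; residue 84847014/1551245 - (693413406/103933415)*sqrt(67).


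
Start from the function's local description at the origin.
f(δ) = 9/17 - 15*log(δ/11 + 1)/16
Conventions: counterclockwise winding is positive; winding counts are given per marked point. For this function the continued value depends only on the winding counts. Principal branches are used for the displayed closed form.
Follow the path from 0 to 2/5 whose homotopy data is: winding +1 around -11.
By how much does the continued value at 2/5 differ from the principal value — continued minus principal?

Continued minus principal equals -(15/8)*pi*i.

The rational part is single-valued and drops out of the difference; each branch term changes only by its own monodromy.
(-15/16)*log(1 - δ/(-11)): each positive loop around -11 adds 2*pi*i to the log, so winding +1 contributes (-15/16)*(1)*2*pi*i = -(15/8)*pi*i.
Summing the contributions at δ = 2/5 gives -(15/8)*pi*i.


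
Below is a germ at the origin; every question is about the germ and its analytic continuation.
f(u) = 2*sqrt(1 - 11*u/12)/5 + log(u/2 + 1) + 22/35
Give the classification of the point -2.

The term (1)*log(1 - u/(-2)) has argument 1 - -2/(-2) = 0 at -2: a logarithmic (infinitely-sheeted) branch point; the remaining terms are analytic or single-valued there.

The point is a logarithmic branch point.


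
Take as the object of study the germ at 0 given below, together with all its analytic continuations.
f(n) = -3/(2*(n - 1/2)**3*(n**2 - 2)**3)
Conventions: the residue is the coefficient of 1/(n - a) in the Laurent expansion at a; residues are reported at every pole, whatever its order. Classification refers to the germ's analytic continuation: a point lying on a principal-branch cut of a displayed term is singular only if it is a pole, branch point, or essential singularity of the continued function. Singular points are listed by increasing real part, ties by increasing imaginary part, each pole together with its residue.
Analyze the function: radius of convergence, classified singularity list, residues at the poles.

Radius of convergence at 0: 1/2.
At -sqrt(2): a pole of order 3; residue -8640/16807 + (180945/537824)*sqrt(2).
At 1/2: a pole of order 3; residue 17280/16807.
At sqrt(2): a pole of order 3; residue -8640/16807 - (180945/537824)*sqrt(2).


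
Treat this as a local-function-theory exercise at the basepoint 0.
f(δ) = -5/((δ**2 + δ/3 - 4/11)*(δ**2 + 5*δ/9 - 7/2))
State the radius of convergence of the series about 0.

Denominator factor (δ**2 + δ/3 - 4/11): discriminant 155/99, real irrational roots -1/6 + (1/66)*sqrt(1705) and -1/6 - (1/66)*sqrt(1705); poles of order 1, moduli -1/6 + (1/66)*sqrt(1705) and 1/6 + (1/66)*sqrt(1705).
Denominator factor (δ**2 + 5*δ/9 - 7/2): discriminant 1159/81, real irrational roots -5/18 + (1/18)*sqrt(1159) and -5/18 - (1/18)*sqrt(1159); poles of order 1, moduli -5/18 + (1/18)*sqrt(1159) and 5/18 + (1/18)*sqrt(1159).
The radius of convergence is the smallest modulus among the singular points: -1/6 + (1/66)*sqrt(1705).

The radius of convergence is -1/6 + (1/66)*sqrt(1705).


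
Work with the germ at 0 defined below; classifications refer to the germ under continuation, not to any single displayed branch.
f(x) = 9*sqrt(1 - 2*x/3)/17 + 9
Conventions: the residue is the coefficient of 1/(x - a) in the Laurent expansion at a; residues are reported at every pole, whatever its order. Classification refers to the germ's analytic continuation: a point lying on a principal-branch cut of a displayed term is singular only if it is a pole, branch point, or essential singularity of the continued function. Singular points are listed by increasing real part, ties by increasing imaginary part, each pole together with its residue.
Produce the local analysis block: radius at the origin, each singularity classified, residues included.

Radius of convergence at 0: 3/2.
At 3/2: an algebraic (square-root) branch point.

Branch term (9/17)*sqrt(1 - x/(3/2)): its argument vanishes at x = 3/2, a square-root branch point, modulus 3/2.
The radius of convergence is the smallest modulus among the singular points: 3/2.


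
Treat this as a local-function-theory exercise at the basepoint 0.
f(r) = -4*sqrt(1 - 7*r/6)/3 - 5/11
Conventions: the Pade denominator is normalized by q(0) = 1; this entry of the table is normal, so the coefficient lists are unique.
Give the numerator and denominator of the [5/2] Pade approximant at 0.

The Pade approximant has numerator coefficients [-59/33, 685/198, -17605/9504, 245/1296, 1715/124416, 2401/1492992]; denominator coefficients [1, -3/2, 49/96].

Taylor coefficients needed (expand at 0): a_0 = -59/33, a_1 = 7/9, a_2 = 49/216, a_3 = 343/2592, a_4 = 12005/124416, a_5 = 117649/1492992, a_6 = 823543/11943936, a_7 = 9058973/143327232.
Write the denominator as Q(r) = 1 + q1*r + q2*r^2. Requiring Q*f - P = O(r^8) with deg P <= 5 kills the coefficients of r^6..r^7 in Q*f:
  r^6: a_6 + q1*a_5 + q2*a_4 = 0, i.e. 823543/11943936 + (117649/1492992)*q1 + (12005/124416)*q2 = 0.
  r^7: a_7 + q1*a_6 + q2*a_5 = 0, i.e. 9058973/143327232 + (823543/11943936)*q1 + (117649/1492992)*q2 = 0.
Solving this linear system: q1 = -3/2, q2 = 49/96.
The numerator is Q*f truncated at degree 5: P0 = a_0 = -59/33; P1 = a_1 + q1*a_0 = 685/198; P2 = a_2 + q1*a_1 + q2*a_0 = -17605/9504; P3 = a_3 + q1*a_2 + q2*a_1 = 245/1296; P4 = a_4 + q1*a_3 + q2*a_2 = 1715/124416; P5 = a_5 + q1*a_4 + q2*a_3 = 2401/1492992.


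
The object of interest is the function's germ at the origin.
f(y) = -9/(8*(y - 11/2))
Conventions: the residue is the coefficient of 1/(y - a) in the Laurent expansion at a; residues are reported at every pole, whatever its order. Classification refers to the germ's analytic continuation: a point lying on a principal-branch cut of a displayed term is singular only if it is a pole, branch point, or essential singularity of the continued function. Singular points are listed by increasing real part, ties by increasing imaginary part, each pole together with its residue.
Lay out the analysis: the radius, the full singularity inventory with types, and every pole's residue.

Denominator factor (y - 11/2): pole of order 1 at 11/2, modulus 11/2.
The radius of convergence is the smallest modulus among the singular points: 11/2.
At the order-1 pole 11/2 set g(y) = (y - (11/2))*f(y) = -9/8.
Simple pole: residue = g(a) at a = 11/2, which is -9/8.

Radius of convergence at 0: 11/2.
At 11/2: a pole of order 1; residue -9/8.


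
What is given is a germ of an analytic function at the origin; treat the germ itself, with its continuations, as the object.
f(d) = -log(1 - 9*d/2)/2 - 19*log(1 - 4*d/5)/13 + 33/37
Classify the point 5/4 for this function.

The term (-19/13)*log(1 - d/(5/4)) has argument 1 - 5/4/(5/4) = 0 at 5/4: a logarithmic (infinitely-sheeted) branch point; the remaining terms are analytic or single-valued there.

The point is a logarithmic branch point.


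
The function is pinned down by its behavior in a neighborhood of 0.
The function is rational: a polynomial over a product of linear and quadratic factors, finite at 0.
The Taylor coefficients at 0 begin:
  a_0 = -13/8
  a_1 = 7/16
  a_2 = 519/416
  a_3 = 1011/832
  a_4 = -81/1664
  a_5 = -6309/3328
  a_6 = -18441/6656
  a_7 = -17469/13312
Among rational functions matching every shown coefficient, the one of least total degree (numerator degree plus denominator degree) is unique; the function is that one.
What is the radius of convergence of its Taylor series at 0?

No rational of total degree below 4 reproduces all 8 coefficients; solving the [2/2] Pade equations on them gives f(β) = (-16*β**2/13 + 23*β/12 - 13/12)/(β**2 - β + 2/3), whose expansion matches every shown term.
Denominator factor (β**2 - β + 2/3): discriminant -5/3, complex-conjugate roots (1/2) + ((1/6)*sqrt(15))*i and (1/2) - ((1/6)*sqrt(15))*i; poles of order 1, moduli (1/3)*sqrt(6) and (1/3)*sqrt(6).
The radius of convergence is the smallest modulus among the singular points: (1/3)*sqrt(6).

The radius of convergence is (1/3)*sqrt(6).


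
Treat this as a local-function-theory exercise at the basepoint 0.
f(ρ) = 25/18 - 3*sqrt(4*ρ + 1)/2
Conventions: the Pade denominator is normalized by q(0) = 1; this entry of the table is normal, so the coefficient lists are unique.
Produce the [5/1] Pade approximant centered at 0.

The Pade approximant has numerator coefficients [-1/9, -10/3, -6, 3, -3, 3]; denominator coefficients [1, 3].

Taylor coefficients needed (expand at 0): a_0 = -1/9, a_1 = -3, a_2 = 3, a_3 = -6, a_4 = 15, a_5 = -42, a_6 = 126.
Write the denominator as Q(ρ) = 1 + q1*ρ. Requiring Q*f - P = O(ρ^7) with deg P <= 5 kills the coefficients of ρ^6..ρ^6 in Q*f:
  ρ^6: a_6 + q1*a_5 = 0, i.e. 126 + (-42)*q1 = 0.
Solving this linear system: q1 = 3.
The numerator is Q*f truncated at degree 5: P0 = a_0 = -1/9; P1 = a_1 + q1*a_0 = -10/3; P2 = a_2 + q1*a_1 = -6; P3 = a_3 + q1*a_2 = 3; P4 = a_4 + q1*a_3 = -3; P5 = a_5 + q1*a_4 = 3.


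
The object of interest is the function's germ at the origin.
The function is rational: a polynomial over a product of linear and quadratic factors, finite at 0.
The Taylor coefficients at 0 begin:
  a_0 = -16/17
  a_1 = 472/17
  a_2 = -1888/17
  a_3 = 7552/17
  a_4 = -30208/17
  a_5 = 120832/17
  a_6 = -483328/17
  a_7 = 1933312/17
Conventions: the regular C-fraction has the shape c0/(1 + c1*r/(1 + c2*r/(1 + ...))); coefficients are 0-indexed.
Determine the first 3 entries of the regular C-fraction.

The regular C-fraction coefficients are [-16/17, 59/2, -51/2].

Taylor coefficients (read off): a_0 = -16/17, a_1 = 472/17, a_2 = -1888/17.
c0 = a_0 = -16/17. Peel one level at a time: if S = 1 + c*r/S' with S'(0) = 1, then c is the r-coefficient of S and S' = c*r/(S - 1).
S_1 = c0/f = 1 + (59/2)*r + (3009/4)*r^2 + ...; c1 = 59/2.
S_2 = c1*r/(S_1 - 1) = 1 + (-51/2)*r + ...; c2 = -51/2.


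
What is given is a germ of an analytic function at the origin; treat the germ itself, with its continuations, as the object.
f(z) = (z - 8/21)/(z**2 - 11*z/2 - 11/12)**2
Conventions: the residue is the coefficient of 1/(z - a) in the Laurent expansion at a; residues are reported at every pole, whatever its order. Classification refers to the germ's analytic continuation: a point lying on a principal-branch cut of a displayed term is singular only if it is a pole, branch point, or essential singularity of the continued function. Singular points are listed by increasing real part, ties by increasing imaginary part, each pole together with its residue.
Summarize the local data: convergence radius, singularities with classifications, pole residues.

Radius of convergence at 0: -11/4 + (1/12)*sqrt(1221).
At 11/4 - (1/12)*sqrt(1221): a pole of order 2; residue (796/1159543)*sqrt(1221).
At 11/4 + (1/12)*sqrt(1221): a pole of order 2; residue -(796/1159543)*sqrt(1221).

Denominator factor (z**2 - 11*z/2 - 11/12)^2: discriminant 407/12, real irrational roots 11/4 + (1/12)*sqrt(1221) and 11/4 - (1/12)*sqrt(1221); poles of order 2, moduli 11/4 + (1/12)*sqrt(1221) and -11/4 + (1/12)*sqrt(1221).
The radius of convergence is the smallest modulus among the singular points: -11/4 + (1/12)*sqrt(1221).
The factor z**2 - 11*z/2 - 11/12 splits as (z - a)(z - a') with a = 11/4 - (1/12)*sqrt(1221), a' = 11/4 + (1/12)*sqrt(1221). At the order-2 pole a set g(z) = (z - a)^2*f(z) = [z - 8/21] / (z - a')^2.
Order-2 pole: residue = g'(a); g'(11/4 - (1/12)*sqrt(1221)) = (796/1159543)*sqrt(1221), so the residue is (796/1159543)*sqrt(1221).
The factor z**2 - 11*z/2 - 11/12 splits as (z - a)(z - a') with a = 11/4 + (1/12)*sqrt(1221), a' = 11/4 - (1/12)*sqrt(1221). At the order-2 pole a set g(z) = (z - a)^2*f(z) = [z - 8/21] / (z - a')^2.
Order-2 pole: residue = g'(a); g'(11/4 + (1/12)*sqrt(1221)) = -(796/1159543)*sqrt(1221), so the residue is -(796/1159543)*sqrt(1221).
List the singular points by increasing real part (a conjugate pair: the negative imaginary part first).
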